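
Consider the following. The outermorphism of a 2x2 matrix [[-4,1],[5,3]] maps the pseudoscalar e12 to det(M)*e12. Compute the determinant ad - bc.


The outermorphism of a linear map f sends e1^e2 to f(e1)^f(e2).
f(e1) = -4*e1 + 5*e2
f(e2) = 1*e1 + 3*e2
f(e1) ^ f(e2) = (-4*e1 + 5*e2) ^ (1*e1 + 3*e2)
= (-4)*3*e12 + 5*1*e21
= (-12 - 5)*e12
= -17*e12
Coefficient = -17


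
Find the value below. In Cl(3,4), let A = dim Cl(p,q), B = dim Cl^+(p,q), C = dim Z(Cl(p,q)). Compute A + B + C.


n = 3 + 4 = 7
Total dim = 2^7 = 128
Even subalgebra dim = 2^6 = 64
n is odd, so center dim = 2
Sum = 128 + 64 + 2 = 194


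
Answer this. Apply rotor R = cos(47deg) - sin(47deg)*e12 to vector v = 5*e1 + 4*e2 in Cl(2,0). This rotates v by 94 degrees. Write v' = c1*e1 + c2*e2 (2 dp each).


Rotor R = cos(47deg) - sin(47deg)*e12
Rotation angle theta = 2 * 47 = 94 degrees
v' = R*v*~R rotates v by theta.
cos(94deg) = -0.0698, sin(94deg) = 0.9976
v'_1 = 5*cos(94deg) - 4*sin(94deg)
= 5*(-0.0698) - 4*0.9976
= -4.34
v'_2 = 5*sin(94deg) + 4*cos(94deg)
= 5*0.9976 + 4*(-0.0698)
= 4.71
v' = -4.34*e1 + 4.71*e2


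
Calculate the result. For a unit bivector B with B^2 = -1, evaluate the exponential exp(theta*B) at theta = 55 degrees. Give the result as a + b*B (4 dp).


For a unit bivector B with B^2 = -1, the exponential series gives
e^(theta*B) = cos(theta) + sin(theta)*B (the GA analogue of Euler's formula).
theta = 55 degrees = 0.959931 rad
cos(55 deg) = 0.5736
sin(55 deg) = 0.8192
exp(theta*B) = 0.5736 + 0.8192*B


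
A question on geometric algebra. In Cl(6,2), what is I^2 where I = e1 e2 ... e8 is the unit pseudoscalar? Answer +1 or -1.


The pseudoscalar I = e1...e_n (product of all n generators) of Cl(p,q) satisfies I^2 = (-1)^(q + n(n-1)/2).
p = 6, q = 2, n = p + q = 8
n(n-1)/2 = 8 * 7 / 2 = 28
Exponent = q + n(n-1)/2 = 2 + 28 = 30
I^2 = (-1)^30 = +1


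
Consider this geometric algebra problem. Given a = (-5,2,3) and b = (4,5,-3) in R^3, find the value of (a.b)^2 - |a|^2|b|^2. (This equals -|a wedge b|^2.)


a . b = (-5)*4 + 2*5 + 3*(-3)
= -20 + 10 + (-9) = -19
|a|^2 = (-5)^2 + 2^2 + 3^2 = 38
|b|^2 = 4^2 + 5^2 + (-3)^2 = 50
(a.b)^2 = (-19)^2 = 361
|a|^2 * |b|^2 = 38 * 50 = 1900
Result = 361 - 1900 = -1539


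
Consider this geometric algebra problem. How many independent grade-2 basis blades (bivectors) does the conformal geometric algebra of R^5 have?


The conformal model of R^5 uses Cl(6,1) with m = 5 + 2 = 7 generators.
Number of grade-2 blades = C(m, 2) = C(7, 2)
= 7*6/2 = 21


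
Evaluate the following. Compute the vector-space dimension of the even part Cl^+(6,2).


Even subalgebra dimension = 2^(n-1)
n = 6 + 2 = 8
2^(8 - 1) = 2^7 = 128
Verification: sum of C(8,k) for even k = 1 + 28 + 70 + 28 + 1 = 128
Result = 128


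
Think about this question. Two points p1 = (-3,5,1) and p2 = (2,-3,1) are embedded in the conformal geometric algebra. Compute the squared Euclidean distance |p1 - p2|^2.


p1 - p2 = (-5, 8, 0)
|p1 - p2|^2 = (-5)^2 + 8^2 + 0^2
= 25 + 64 + 0
= 89


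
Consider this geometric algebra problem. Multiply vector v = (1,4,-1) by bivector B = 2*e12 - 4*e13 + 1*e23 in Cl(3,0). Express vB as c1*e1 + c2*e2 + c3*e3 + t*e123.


vB has grade-1 (vector) and grade-3 (trivector) parts: vB = (v _| B) + (v ^ B).
Vector part <vB>_1:
  e1: -v2*b12 - v3*b13 = -(4)*(2) - (-1)*(-4) = -12
  e2: v1*b12 - v3*b23 = (1)*(2) - (-1)*(1) = 3
  e3: v1*b13 + v2*b23 = (1)*(-4) + (4)*(1) = 0
Trivector part <vB>_3:
  e123: v1*b23 - v2*b13 + v3*b12 = (1)*(1) - (4)*(-4) + (-1)*(2) = 15
vB = -12*e1 + 3*e2 + 0*e3 + 15*e123


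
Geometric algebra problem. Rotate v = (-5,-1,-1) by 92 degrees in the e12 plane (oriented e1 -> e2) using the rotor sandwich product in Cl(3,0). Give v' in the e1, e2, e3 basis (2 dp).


Rotor R = cos(46deg) - sin(46deg)*e12
Rotation angle theta = 2 * 46 = 92 degrees in the e12 plane (e1 -> e2).
The component perpendicular to the plane (e3) is invariant: v'_3 = v3 = -1.00
cos(92deg) = -0.0349, sin(92deg) = 0.9994
v'_1 = v1*cos(theta) - v2*sin(theta) = -5*(-0.0349) - (-1)*0.9994 = 1.17
v'_2 = v1*sin(theta) + v2*cos(theta) = -5*0.9994 + (-1)*(-0.0349) = -4.96
v' = 1.17*e1 - 4.96*e2 - 1.00*e3


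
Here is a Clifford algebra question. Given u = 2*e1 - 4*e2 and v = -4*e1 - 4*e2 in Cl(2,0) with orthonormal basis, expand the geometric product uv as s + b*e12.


Expand: (2*e1 - 4*e2)(-4*e1 - 4*e2)
= 2*(-4)*e1e1 + 2*(-4)*e1e2 + (-4)*(-4)*e2e1 + (-4)*(-4)*e2e2
Using e1^2 = e2^2 = 1, e2e1 = -e1e2:
Scalar part s = 2*(-4) + (-4)*(-4) = -8 + 16 = 8
Bivector part b = 2*(-4) - (-4)*(-4) = -8 - 16 = -24
uv = 8 - 24*e12


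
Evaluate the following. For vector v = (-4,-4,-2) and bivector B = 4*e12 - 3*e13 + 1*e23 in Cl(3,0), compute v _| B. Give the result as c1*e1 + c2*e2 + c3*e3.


Left contraction v _| B = <vB>_1 (grade-1 part of the geometric product vB).
Using e1_|e12 = e2, e2_|e12 = -e1, e1_|e13 = e3, e3_|e13 = -e1, e2_|e23 = e3, e3_|e23 = -e2:
e1 coeff: -v2*b12 - v3*b13 = -(-4)*(4) - (-2)*(-3) = 10
e2 coeff: v1*b12 - v3*b23 = (-4)*(4) - (-2)*(1) = -14
e3 coeff: v1*b13 + v2*b23 = (-4)*(-3) + (-4)*(1) = 8
v _| B = 10*e1 - 14*e2 + 8*e3


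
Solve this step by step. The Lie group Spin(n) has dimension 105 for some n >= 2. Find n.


dim Spin(n) = dim so(n) = n(n-1)/2.
Solve n(n-1)/2 = 105, i.e. n^2 - n - 210 = 0.
Discriminant = 1 + 8*105 = 841
n = (1 + sqrt(841))/2 = (1 + 29)/2 = 15


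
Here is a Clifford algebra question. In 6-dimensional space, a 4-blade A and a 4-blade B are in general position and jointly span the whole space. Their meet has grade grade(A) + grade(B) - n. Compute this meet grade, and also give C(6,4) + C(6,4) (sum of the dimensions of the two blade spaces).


Meet grade = grade(A) + grade(B) - n
= 4 + 4 - 6 = 2
C(6,4) = 15
C(6,4) = 15
dim_A + dim_B = 15 + 15 = 30


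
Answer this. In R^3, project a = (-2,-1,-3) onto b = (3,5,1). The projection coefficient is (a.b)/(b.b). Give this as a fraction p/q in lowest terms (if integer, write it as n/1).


Projection coefficient = (a . b) / (b . b)
a . b = (-2)*3 + (-1)*5 + (-3)*1
= -6 + (-5) + (-3) = -14
b . b = 3^2 + 5^2 + 1^2
= 9 + 25 + 1 = 35
Coefficient = -14/35
In lowest terms: -2/5


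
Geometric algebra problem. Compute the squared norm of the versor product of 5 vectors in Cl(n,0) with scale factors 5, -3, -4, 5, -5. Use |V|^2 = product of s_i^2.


Each vector v_i has |v_i|^2 = s_i^2
Squared scales: 5^2 = 25, (-3)^2 = 9, (-4)^2 = 16, 5^2 = 25, (-5)^2 = 25
|V|^2 = 25 * 9 * 16 * 25 * 25
= 2250000


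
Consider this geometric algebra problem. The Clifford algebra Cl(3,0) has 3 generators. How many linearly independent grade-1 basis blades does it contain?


Number of grade-k basis blades in Cl(p,q) with n = p + q is C(n, k).
n = 3 + 0 = 3
C(3, 1) = 3! / (1! * 2!)
= 6 / (1 * 2)
= 3


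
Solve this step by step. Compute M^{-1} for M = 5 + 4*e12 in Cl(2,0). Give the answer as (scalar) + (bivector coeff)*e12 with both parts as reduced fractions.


M = 5 + 4*e12, where e12^2 = -1.
Since M commutes with its reverse ~M = a - b*e12, M * ~M = a^2 - b^2*e12^2 = a^2 + b^2.
So M^{-1} = ~M / (a^2 + b^2) = (a - b*e12)/(a^2 + b^2).
a^2 + b^2 = 25 + 16 = 41
Scalar part = 5/41 = 5/41
Bivector coeff = -4/41 = -4/41
M^{-1} = 5/41 - 4/41*e12


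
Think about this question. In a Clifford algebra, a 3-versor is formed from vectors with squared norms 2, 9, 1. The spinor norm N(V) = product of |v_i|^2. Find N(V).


Spinor norm N(V) = |v1|^2 * |v2|^2 * ... * |v3|^2
= 2 * 9 * 1
Running product: 2, 18, 18
N(V) = 18


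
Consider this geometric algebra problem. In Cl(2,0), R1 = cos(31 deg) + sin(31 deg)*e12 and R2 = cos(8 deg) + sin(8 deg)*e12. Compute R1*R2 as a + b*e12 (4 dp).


Same-plane rotors commute and their half-angles add:
R1*R2 = cos(a1 + a2) + sin(a1 + a2)*e12.
a1 + a2 = 31 + 8 = 39 deg
cos(39 deg) = 0.7771
sin(39 deg) = 0.6293
R1*R2 = 0.7771 + 0.6293*e12


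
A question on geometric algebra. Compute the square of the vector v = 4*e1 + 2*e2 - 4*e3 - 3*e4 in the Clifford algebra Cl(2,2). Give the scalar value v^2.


v^2 = sum of c_i^2 * e_i^2
Positive signature terms (e_i^2 = +1): 4^2 + 2^2 = 20
Negative signature terms (e_j^2 = -1): (-4)^2 + (-3)^2 = 25
v^2 = 20 - 25 = -5


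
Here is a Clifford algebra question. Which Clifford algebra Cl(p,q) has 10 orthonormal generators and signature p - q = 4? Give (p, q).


We need p + q = 10 and p - q = 4.
Adding: 2p = 10 + 4 = 14, so p = 7.
Then q = 10 - 7 = 3.
(p, q) = (7, 3)


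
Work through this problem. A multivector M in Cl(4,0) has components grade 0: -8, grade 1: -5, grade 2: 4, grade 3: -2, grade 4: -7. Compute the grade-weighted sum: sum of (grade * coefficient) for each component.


Grade-weighted sum = sum of grade_k * coefficient_k
0*(-8) = 0
1*(-5) = -5
2*4 = 8
3*(-2) = -6
4*(-7) = -28
Total = 0 + (-5) + 8 + (-6) + (-28) = -31


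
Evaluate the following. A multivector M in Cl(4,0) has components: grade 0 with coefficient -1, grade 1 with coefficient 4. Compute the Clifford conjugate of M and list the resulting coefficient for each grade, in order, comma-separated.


Clifford conjugate sign for grade k: (-1)^(k(k+1)/2)
Grade 0: (-1)^(0*1/2) = (-1)^0 = 1, coeff -1 -> -1
Grade 1: (-1)^(1*2/2) = (-1)^1 = -1, coeff 4 -> -4
Conjugated coefficients: -1, -4


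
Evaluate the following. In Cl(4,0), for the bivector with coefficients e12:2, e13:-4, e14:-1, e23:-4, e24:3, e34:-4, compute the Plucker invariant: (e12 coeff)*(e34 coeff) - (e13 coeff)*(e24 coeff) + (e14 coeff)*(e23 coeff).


Plucker relation: af - be + cd
a*f = 2*(-4) = -8
b*e = (-4)*3 = -12
c*d = (-1)*(-4) = 4
af - be + cd = -8 - (-12) + 4
= 8


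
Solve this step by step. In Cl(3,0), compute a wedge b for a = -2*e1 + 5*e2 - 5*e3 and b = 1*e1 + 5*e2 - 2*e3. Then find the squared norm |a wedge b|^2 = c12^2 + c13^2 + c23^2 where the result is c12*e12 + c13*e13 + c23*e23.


a wedge b = (a1*b2 - a2*b1)*e12 + (a1*b3 - a3*b1)*e13 + (a2*b3 - a3*b2)*e23
e12 coeff: (-2)*5 - 5*1 = -10 - 5 = -15
e13 coeff: (-2)*(-2) - (-5)*1 = 4 - (-5) = 9
e23 coeff: 5*(-2) - (-5)*5 = -10 - (-25) = 15
|a wedge b|^2 = (-15)^2 + 9^2 + 15^2
= 225 + 81 + 225
= 531


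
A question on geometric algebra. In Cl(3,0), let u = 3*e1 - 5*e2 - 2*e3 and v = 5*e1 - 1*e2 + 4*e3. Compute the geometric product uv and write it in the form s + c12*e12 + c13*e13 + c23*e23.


In Cl(3,0): e_i^2 = 1, e_ie_j = -e_je_i for i != j.
Scalar part = u . v = 3*5 + (-5)*(-1) + (-2)*4
= 15 + 5 + (-8) = 12
e12 coeff = 3*(-1) - (-5)*5 = -3 - (-25) = 22
e13 coeff = 3*4 - (-2)*5 = 12 - (-10) = 22
e23 coeff = (-5)*4 - (-2)*(-1) = -20 - 2 = -22
uv = 12 + 22*e12 + 22*e13 - 22*e23


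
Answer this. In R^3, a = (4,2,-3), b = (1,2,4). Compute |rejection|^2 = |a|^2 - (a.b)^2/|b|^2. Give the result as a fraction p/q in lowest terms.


|a|^2 = 4^2 + 2^2 + (-3)^2 = 29
|b|^2 = 1^2 + 2^2 + 4^2 = 21
a . b = 4*1 + 2*2 + (-3)*4 = -4
(a.b)^2 = (-4)^2 = 16
|rej|^2 = 29 - 16/21
= (609 - 16)/21
= 593/21
In lowest terms: 593/21


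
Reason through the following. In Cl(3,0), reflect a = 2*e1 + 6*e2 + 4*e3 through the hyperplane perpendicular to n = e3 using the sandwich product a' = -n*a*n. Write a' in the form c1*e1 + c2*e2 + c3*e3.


Reflection formula: a' = -n*a*n, with n = e3 (unit vector, n^2 = 1).
For reflection through hyperplane perp to e3:
The component along e3 flips sign, others stay.
a = (2, 6, 4)
a' = (2, 6, -4)
a' = 2*e1 + 6*e2 - 4*e3


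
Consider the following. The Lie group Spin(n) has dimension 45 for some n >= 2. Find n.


dim Spin(n) = dim so(n) = n(n-1)/2.
Solve n(n-1)/2 = 45, i.e. n^2 - n - 90 = 0.
Discriminant = 1 + 8*45 = 361
n = (1 + sqrt(361))/2 = (1 + 19)/2 = 10


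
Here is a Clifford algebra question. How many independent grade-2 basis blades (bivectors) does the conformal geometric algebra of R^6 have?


The conformal model of R^6 uses Cl(7,1) with m = 6 + 2 = 8 generators.
Number of grade-2 blades = C(m, 2) = C(8, 2)
= 8*7/2 = 28


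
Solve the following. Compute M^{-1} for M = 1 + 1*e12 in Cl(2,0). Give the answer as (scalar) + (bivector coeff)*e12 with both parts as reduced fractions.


M = 1 + 1*e12, where e12^2 = -1.
Since M commutes with its reverse ~M = a - b*e12, M * ~M = a^2 - b^2*e12^2 = a^2 + b^2.
So M^{-1} = ~M / (a^2 + b^2) = (a - b*e12)/(a^2 + b^2).
a^2 + b^2 = 1 + 1 = 2
Scalar part = 1/2 = 1/2
Bivector coeff = -1/2 = -1/2
M^{-1} = 1/2 - 1/2*e12


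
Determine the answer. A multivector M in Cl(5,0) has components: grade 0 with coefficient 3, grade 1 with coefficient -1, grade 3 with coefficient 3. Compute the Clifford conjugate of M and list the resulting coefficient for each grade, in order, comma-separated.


Clifford conjugate sign for grade k: (-1)^(k(k+1)/2)
Grade 0: (-1)^(0*1/2) = (-1)^0 = 1, coeff 3 -> 3
Grade 1: (-1)^(1*2/2) = (-1)^1 = -1, coeff -1 -> 1
Grade 3: (-1)^(3*4/2) = (-1)^6 = 1, coeff 3 -> 3
Conjugated coefficients: 3, 1, 3


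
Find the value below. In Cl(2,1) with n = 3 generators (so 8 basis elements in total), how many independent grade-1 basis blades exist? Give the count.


Number of grade-k basis blades in Cl(p,q) with n = p + q is C(n, k).
n = 2 + 1 = 3
C(3, 1) = 3! / (1! * 2!)
= 6 / (1 * 2)
= 3


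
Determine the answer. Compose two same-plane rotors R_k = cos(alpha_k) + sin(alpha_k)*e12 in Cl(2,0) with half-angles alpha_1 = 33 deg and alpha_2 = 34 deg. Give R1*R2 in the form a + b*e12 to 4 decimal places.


Same-plane rotors commute and their half-angles add:
R1*R2 = cos(a1 + a2) + sin(a1 + a2)*e12.
a1 + a2 = 33 + 34 = 67 deg
cos(67 deg) = 0.3907
sin(67 deg) = 0.9205
R1*R2 = 0.3907 + 0.9205*e12


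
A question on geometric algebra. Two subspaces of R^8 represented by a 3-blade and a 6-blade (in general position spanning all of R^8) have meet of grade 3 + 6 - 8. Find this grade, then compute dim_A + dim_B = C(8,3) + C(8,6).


Meet grade = grade(A) + grade(B) - n
= 3 + 6 - 8 = 1
C(8,3) = 56
C(8,6) = 28
dim_A + dim_B = 56 + 28 = 84


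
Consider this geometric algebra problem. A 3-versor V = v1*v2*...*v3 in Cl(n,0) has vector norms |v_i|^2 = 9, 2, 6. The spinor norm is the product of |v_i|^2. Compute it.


Spinor norm N(V) = |v1|^2 * |v2|^2 * ... * |v3|^2
= 9 * 2 * 6
Running product: 9, 18, 108
N(V) = 108


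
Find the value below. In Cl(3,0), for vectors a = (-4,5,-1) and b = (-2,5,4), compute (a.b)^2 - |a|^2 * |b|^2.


a . b = (-4)*(-2) + 5*5 + (-1)*4
= 8 + 25 + (-4) = 29
|a|^2 = (-4)^2 + 5^2 + (-1)^2 = 42
|b|^2 = (-2)^2 + 5^2 + 4^2 = 45
(a.b)^2 = 29^2 = 841
|a|^2 * |b|^2 = 42 * 45 = 1890
Result = 841 - 1890 = -1049


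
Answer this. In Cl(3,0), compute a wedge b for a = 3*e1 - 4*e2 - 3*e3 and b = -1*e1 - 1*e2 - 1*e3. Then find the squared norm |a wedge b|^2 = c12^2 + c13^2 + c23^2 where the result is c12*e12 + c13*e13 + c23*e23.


a wedge b = (a1*b2 - a2*b1)*e12 + (a1*b3 - a3*b1)*e13 + (a2*b3 - a3*b2)*e23
e12 coeff: 3*(-1) - (-4)*(-1) = -3 - 4 = -7
e13 coeff: 3*(-1) - (-3)*(-1) = -3 - 3 = -6
e23 coeff: (-4)*(-1) - (-3)*(-1) = 4 - 3 = 1
|a wedge b|^2 = (-7)^2 + (-6)^2 + 1^2
= 49 + 36 + 1
= 86


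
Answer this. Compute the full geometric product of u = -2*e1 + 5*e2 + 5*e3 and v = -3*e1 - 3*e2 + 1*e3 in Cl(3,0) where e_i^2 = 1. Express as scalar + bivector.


In Cl(3,0): e_i^2 = 1, e_ie_j = -e_je_i for i != j.
Scalar part = u . v = (-2)*(-3) + 5*(-3) + 5*1
= 6 + (-15) + 5 = -4
e12 coeff = (-2)*(-3) - 5*(-3) = 6 - (-15) = 21
e13 coeff = (-2)*1 - 5*(-3) = -2 - (-15) = 13
e23 coeff = 5*1 - 5*(-3) = 5 - (-15) = 20
uv = -4 + 21*e12 + 13*e13 + 20*e23


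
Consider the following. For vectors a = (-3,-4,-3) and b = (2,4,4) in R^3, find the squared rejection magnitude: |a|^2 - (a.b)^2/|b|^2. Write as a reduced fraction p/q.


|a|^2 = (-3)^2 + (-4)^2 + (-3)^2 = 34
|b|^2 = 2^2 + 4^2 + 4^2 = 36
a . b = (-3)*2 + (-4)*4 + (-3)*4 = -34
(a.b)^2 = (-34)^2 = 1156
|rej|^2 = 34 - 1156/36
= (1224 - 1156)/36
= 68/36
In lowest terms: 17/9


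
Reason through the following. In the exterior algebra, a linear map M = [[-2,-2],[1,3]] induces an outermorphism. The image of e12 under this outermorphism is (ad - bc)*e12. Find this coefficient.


The outermorphism of a linear map f sends e1^e2 to f(e1)^f(e2).
f(e1) = -2*e1 + 1*e2
f(e2) = -2*e1 + 3*e2
f(e1) ^ f(e2) = (-2*e1 + 1*e2) ^ (-2*e1 + 3*e2)
= (-2)*3*e12 + 1*(-2)*e21
= (-6 - (-2))*e12
= -4*e12
Coefficient = -4


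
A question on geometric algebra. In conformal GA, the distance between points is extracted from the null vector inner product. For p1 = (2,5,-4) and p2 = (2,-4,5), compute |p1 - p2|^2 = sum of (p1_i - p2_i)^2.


p1 - p2 = (0, 9, -9)
|p1 - p2|^2 = 0^2 + 9^2 + (-9)^2
= 0 + 81 + 81
= 162


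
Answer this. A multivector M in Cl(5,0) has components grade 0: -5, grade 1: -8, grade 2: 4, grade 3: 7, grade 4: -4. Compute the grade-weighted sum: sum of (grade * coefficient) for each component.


Grade-weighted sum = sum of grade_k * coefficient_k
0*(-5) = 0
1*(-8) = -8
2*4 = 8
3*7 = 21
4*(-4) = -16
Total = 0 + (-8) + 8 + 21 + (-16) = 5


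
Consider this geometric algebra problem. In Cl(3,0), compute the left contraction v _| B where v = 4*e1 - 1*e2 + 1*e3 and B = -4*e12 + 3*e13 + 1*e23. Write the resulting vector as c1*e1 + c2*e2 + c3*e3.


Left contraction v _| B = <vB>_1 (grade-1 part of the geometric product vB).
Using e1_|e12 = e2, e2_|e12 = -e1, e1_|e13 = e3, e3_|e13 = -e1, e2_|e23 = e3, e3_|e23 = -e2:
e1 coeff: -v2*b12 - v3*b13 = -(-1)*(-4) - (1)*(3) = -7
e2 coeff: v1*b12 - v3*b23 = (4)*(-4) - (1)*(1) = -17
e3 coeff: v1*b13 + v2*b23 = (4)*(3) + (-1)*(1) = 11
v _| B = -7*e1 - 17*e2 + 11*e3


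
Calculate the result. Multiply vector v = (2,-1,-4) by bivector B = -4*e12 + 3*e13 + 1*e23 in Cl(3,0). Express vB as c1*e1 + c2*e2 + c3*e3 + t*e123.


vB has grade-1 (vector) and grade-3 (trivector) parts: vB = (v _| B) + (v ^ B).
Vector part <vB>_1:
  e1: -v2*b12 - v3*b13 = -(-1)*(-4) - (-4)*(3) = 8
  e2: v1*b12 - v3*b23 = (2)*(-4) - (-4)*(1) = -4
  e3: v1*b13 + v2*b23 = (2)*(3) + (-1)*(1) = 5
Trivector part <vB>_3:
  e123: v1*b23 - v2*b13 + v3*b12 = (2)*(1) - (-1)*(3) + (-4)*(-4) = 21
vB = 8*e1 - 4*e2 + 5*e3 + 21*e123


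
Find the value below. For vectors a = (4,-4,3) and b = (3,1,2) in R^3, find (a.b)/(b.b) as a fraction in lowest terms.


Projection coefficient = (a . b) / (b . b)
a . b = 4*3 + (-4)*1 + 3*2
= 12 + (-4) + 6 = 14
b . b = 3^2 + 1^2 + 2^2
= 9 + 1 + 4 = 14
Coefficient = 14/14
In lowest terms: 1/1


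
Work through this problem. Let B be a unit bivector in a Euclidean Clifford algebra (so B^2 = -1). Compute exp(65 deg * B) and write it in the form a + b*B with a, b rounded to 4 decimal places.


For a unit bivector B with B^2 = -1, the exponential series gives
e^(theta*B) = cos(theta) + sin(theta)*B (the GA analogue of Euler's formula).
theta = 65 degrees = 1.134464 rad
cos(65 deg) = 0.4226
sin(65 deg) = 0.9063
exp(theta*B) = 0.4226 + 0.9063*B


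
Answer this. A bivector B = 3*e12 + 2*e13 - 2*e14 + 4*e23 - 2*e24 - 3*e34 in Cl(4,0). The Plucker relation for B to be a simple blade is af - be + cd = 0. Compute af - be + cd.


Plucker relation: af - be + cd
a*f = 3*(-3) = -9
b*e = 2*(-2) = -4
c*d = (-2)*4 = -8
af - be + cd = -9 - (-4) + (-8)
= -13


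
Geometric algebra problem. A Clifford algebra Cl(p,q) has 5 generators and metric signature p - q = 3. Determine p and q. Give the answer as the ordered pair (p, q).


We need p + q = 5 and p - q = 3.
Adding: 2p = 5 + 3 = 8, so p = 4.
Then q = 5 - 4 = 1.
(p, q) = (4, 1)


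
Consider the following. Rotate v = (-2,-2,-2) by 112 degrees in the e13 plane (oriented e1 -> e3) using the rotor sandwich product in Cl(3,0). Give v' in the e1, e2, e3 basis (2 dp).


Rotor R = cos(56deg) - sin(56deg)*e13
Rotation angle theta = 2 * 56 = 112 degrees in the e13 plane (e1 -> e3).
The component perpendicular to the plane (e2) is invariant: v'_2 = v2 = -2.00
cos(112deg) = -0.3746, sin(112deg) = 0.9272
v'_1 = v1*cos(theta) - v3*sin(theta) = -2*(-0.3746) - (-2)*0.9272 = 2.60
v'_3 = v1*sin(theta) + v3*cos(theta) = -2*0.9272 + (-2)*(-0.3746) = -1.11
v' = 2.60*e1 - 2.00*e2 - 1.11*e3


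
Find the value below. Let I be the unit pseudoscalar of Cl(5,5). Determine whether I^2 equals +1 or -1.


The pseudoscalar I = e1...e_n (product of all n generators) of Cl(p,q) satisfies I^2 = (-1)^(q + n(n-1)/2).
p = 5, q = 5, n = p + q = 10
n(n-1)/2 = 10 * 9 / 2 = 45
Exponent = q + n(n-1)/2 = 5 + 45 = 50
I^2 = (-1)^50 = +1


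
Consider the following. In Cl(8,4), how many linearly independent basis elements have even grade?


Even subalgebra dimension = 2^(n-1)
n = 8 + 4 = 12
2^(12 - 1) = 2^11 = 2048
Verification: sum of C(12,k) for even k = 1 + 66 + 495 + 924 + 495 + 66 + 1 = 2048
Result = 2048


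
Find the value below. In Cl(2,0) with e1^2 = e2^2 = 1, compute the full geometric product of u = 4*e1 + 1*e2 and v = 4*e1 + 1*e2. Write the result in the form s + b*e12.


Expand: (4*e1 + 1*e2)(4*e1 + 1*e2)
= 4*4*e1e1 + 4*1*e1e2 + 1*4*e2e1 + 1*1*e2e2
Using e1^2 = e2^2 = 1, e2e1 = -e1e2:
Scalar part s = 4*4 + 1*1 = 16 + 1 = 17
Bivector part b = 4*1 - 1*4 = 4 - 4 = 0
uv = 17 + 0*e12


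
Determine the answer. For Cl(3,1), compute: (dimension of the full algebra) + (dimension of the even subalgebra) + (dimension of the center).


n = 3 + 1 = 4
Total dim = 2^4 = 16
Even subalgebra dim = 2^3 = 8
n is even, so center dim = 1
Sum = 16 + 8 + 1 = 25


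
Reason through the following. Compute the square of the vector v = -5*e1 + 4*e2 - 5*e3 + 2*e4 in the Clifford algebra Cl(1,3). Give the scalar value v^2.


v^2 = sum of c_i^2 * e_i^2
Positive signature terms (e_i^2 = +1): (-5)^2 = 25
Negative signature terms (e_j^2 = -1): 4^2 + (-5)^2 + 2^2 = 45
v^2 = 25 - 45 = -20


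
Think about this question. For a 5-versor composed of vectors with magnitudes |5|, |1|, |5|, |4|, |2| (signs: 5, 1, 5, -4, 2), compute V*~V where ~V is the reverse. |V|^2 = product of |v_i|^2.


Each vector v_i has |v_i|^2 = s_i^2
Squared scales: 5^2 = 25, 1^2 = 1, 5^2 = 25, (-4)^2 = 16, 2^2 = 4
|V|^2 = 25 * 1 * 25 * 16 * 4
= 40000


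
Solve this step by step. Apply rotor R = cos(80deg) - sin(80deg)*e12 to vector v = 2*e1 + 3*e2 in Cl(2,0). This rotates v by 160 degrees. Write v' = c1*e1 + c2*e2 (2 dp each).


Rotor R = cos(80deg) - sin(80deg)*e12
Rotation angle theta = 2 * 80 = 160 degrees
v' = R*v*~R rotates v by theta.
cos(160deg) = -0.9397, sin(160deg) = 0.3420
v'_1 = 2*cos(160deg) - 3*sin(160deg)
= 2*(-0.9397) - 3*0.3420
= -2.91
v'_2 = 2*sin(160deg) + 3*cos(160deg)
= 2*0.3420 + 3*(-0.9397)
= -2.14
v' = -2.91*e1 - 2.14*e2


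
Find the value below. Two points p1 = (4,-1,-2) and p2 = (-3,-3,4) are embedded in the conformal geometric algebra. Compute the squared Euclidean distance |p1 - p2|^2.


p1 - p2 = (7, 2, -6)
|p1 - p2|^2 = 7^2 + 2^2 + (-6)^2
= 49 + 4 + 36
= 89


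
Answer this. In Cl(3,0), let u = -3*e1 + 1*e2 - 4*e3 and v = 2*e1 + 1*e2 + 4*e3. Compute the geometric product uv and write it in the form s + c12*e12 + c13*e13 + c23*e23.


In Cl(3,0): e_i^2 = 1, e_ie_j = -e_je_i for i != j.
Scalar part = u . v = (-3)*2 + 1*1 + (-4)*4
= -6 + 1 + (-16) = -21
e12 coeff = (-3)*1 - 1*2 = -3 - 2 = -5
e13 coeff = (-3)*4 - (-4)*2 = -12 - (-8) = -4
e23 coeff = 1*4 - (-4)*1 = 4 - (-4) = 8
uv = -21 - 5*e12 - 4*e13 + 8*e23


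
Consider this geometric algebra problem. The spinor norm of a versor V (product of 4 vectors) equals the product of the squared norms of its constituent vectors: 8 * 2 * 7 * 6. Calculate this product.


Spinor norm N(V) = |v1|^2 * |v2|^2 * ... * |v4|^2
= 8 * 2 * 7 * 6
Running product: 8, 16, 112, 672
N(V) = 672


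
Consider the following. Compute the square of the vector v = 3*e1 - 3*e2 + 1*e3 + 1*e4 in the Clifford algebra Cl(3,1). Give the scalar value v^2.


v^2 = sum of c_i^2 * e_i^2
Positive signature terms (e_i^2 = +1): 3^2 + (-3)^2 + 1^2 = 19
Negative signature terms (e_j^2 = -1): 1^2 = 1
v^2 = 19 - 1 = 18


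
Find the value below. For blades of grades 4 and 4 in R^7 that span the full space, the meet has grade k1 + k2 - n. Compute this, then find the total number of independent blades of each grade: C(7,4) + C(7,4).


Meet grade = grade(A) + grade(B) - n
= 4 + 4 - 7 = 1
C(7,4) = 35
C(7,4) = 35
dim_A + dim_B = 35 + 35 = 70


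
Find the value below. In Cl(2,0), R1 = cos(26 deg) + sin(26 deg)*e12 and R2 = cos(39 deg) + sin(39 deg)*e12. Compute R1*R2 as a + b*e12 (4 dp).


Same-plane rotors commute and their half-angles add:
R1*R2 = cos(a1 + a2) + sin(a1 + a2)*e12.
a1 + a2 = 26 + 39 = 65 deg
cos(65 deg) = 0.4226
sin(65 deg) = 0.9063
R1*R2 = 0.4226 + 0.9063*e12


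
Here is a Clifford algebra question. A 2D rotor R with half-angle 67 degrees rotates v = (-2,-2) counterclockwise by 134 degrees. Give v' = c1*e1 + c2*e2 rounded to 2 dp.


Rotor R = cos(67deg) - sin(67deg)*e12
Rotation angle theta = 2 * 67 = 134 degrees
v' = R*v*~R rotates v by theta.
cos(134deg) = -0.6947, sin(134deg) = 0.7193
v'_1 = -2*cos(134deg) - (-2)*sin(134deg)
= -2*(-0.6947) - (-2)*0.7193
= 2.83
v'_2 = -2*sin(134deg) + (-2)*cos(134deg)
= -2*0.7193 + (-2)*(-0.6947)
= -0.05
v' = 2.83*e1 - 0.05*e2


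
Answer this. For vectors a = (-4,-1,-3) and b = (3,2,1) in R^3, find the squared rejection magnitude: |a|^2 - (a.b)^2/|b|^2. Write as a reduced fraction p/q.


|a|^2 = (-4)^2 + (-1)^2 + (-3)^2 = 26
|b|^2 = 3^2 + 2^2 + 1^2 = 14
a . b = (-4)*3 + (-1)*2 + (-3)*1 = -17
(a.b)^2 = (-17)^2 = 289
|rej|^2 = 26 - 289/14
= (364 - 289)/14
= 75/14
In lowest terms: 75/14


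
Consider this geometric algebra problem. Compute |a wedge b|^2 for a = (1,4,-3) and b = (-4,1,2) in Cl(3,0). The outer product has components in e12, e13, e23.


a wedge b = (a1*b2 - a2*b1)*e12 + (a1*b3 - a3*b1)*e13 + (a2*b3 - a3*b2)*e23
e12 coeff: 1*1 - 4*(-4) = 1 - (-16) = 17
e13 coeff: 1*2 - (-3)*(-4) = 2 - 12 = -10
e23 coeff: 4*2 - (-3)*1 = 8 - (-3) = 11
|a wedge b|^2 = 17^2 + (-10)^2 + 11^2
= 289 + 100 + 121
= 510


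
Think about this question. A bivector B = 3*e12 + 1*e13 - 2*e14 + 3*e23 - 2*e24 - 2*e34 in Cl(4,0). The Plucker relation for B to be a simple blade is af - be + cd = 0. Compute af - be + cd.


Plucker relation: af - be + cd
a*f = 3*(-2) = -6
b*e = 1*(-2) = -2
c*d = (-2)*3 = -6
af - be + cd = -6 - (-2) + (-6)
= -10


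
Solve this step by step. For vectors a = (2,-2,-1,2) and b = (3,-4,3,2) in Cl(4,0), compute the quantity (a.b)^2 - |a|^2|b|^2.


a . b = 2*3 + (-2)*(-4) + (-1)*3 + 2*2
= 6 + 8 + (-3) + 4 = 15
|a|^2 = 2^2 + (-2)^2 + (-1)^2 + 2^2 = 13
|b|^2 = 3^2 + (-4)^2 + 3^2 + 2^2 = 38
(a.b)^2 = 15^2 = 225
|a|^2 * |b|^2 = 13 * 38 = 494
Result = 225 - 494 = -269


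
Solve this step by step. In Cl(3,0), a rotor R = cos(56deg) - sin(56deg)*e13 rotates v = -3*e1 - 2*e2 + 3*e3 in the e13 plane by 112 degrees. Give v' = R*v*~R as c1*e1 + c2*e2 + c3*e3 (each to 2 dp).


Rotor R = cos(56deg) - sin(56deg)*e13
Rotation angle theta = 2 * 56 = 112 degrees in the e13 plane (e1 -> e3).
The component perpendicular to the plane (e2) is invariant: v'_2 = v2 = -2.00
cos(112deg) = -0.3746, sin(112deg) = 0.9272
v'_1 = v1*cos(theta) - v3*sin(theta) = -3*(-0.3746) - 3*0.9272 = -1.66
v'_3 = v1*sin(theta) + v3*cos(theta) = -3*0.9272 + 3*(-0.3746) = -3.91
v' = -1.66*e1 - 2.00*e2 - 3.91*e3


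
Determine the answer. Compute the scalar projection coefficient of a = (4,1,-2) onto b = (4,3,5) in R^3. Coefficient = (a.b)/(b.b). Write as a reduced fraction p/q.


Projection coefficient = (a . b) / (b . b)
a . b = 4*4 + 1*3 + (-2)*5
= 16 + 3 + (-10) = 9
b . b = 4^2 + 3^2 + 5^2
= 16 + 9 + 25 = 50
Coefficient = 9/50
In lowest terms: 9/50


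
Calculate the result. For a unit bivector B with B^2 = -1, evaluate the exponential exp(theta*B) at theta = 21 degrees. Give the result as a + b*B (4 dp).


For a unit bivector B with B^2 = -1, the exponential series gives
e^(theta*B) = cos(theta) + sin(theta)*B (the GA analogue of Euler's formula).
theta = 21 degrees = 0.366519 rad
cos(21 deg) = 0.9336
sin(21 deg) = 0.3584
exp(theta*B) = 0.9336 + 0.3584*B


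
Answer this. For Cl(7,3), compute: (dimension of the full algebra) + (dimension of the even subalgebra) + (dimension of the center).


n = 7 + 3 = 10
Total dim = 2^10 = 1024
Even subalgebra dim = 2^9 = 512
n is even, so center dim = 1
Sum = 1024 + 512 + 1 = 1537


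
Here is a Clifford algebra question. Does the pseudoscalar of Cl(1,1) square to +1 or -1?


The pseudoscalar I = e1...e_n (product of all n generators) of Cl(p,q) satisfies I^2 = (-1)^(q + n(n-1)/2).
p = 1, q = 1, n = p + q = 2
n(n-1)/2 = 2 * 1 / 2 = 1
Exponent = q + n(n-1)/2 = 1 + 1 = 2
I^2 = (-1)^2 = +1


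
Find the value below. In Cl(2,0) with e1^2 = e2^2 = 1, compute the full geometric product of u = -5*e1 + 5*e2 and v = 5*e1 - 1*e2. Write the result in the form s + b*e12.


Expand: (-5*e1 + 5*e2)(5*e1 - 1*e2)
= (-5)*5*e1e1 + (-5)*(-1)*e1e2 + 5*5*e2e1 + 5*(-1)*e2e2
Using e1^2 = e2^2 = 1, e2e1 = -e1e2:
Scalar part s = (-5)*5 + 5*(-1) = -25 + (-5) = -30
Bivector part b = (-5)*(-1) - 5*5 = 5 - 25 = -20
uv = -30 - 20*e12


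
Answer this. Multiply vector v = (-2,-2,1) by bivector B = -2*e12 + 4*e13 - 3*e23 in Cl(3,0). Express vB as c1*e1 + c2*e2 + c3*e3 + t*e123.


vB has grade-1 (vector) and grade-3 (trivector) parts: vB = (v _| B) + (v ^ B).
Vector part <vB>_1:
  e1: -v2*b12 - v3*b13 = -(-2)*(-2) - (1)*(4) = -8
  e2: v1*b12 - v3*b23 = (-2)*(-2) - (1)*(-3) = 7
  e3: v1*b13 + v2*b23 = (-2)*(4) + (-2)*(-3) = -2
Trivector part <vB>_3:
  e123: v1*b23 - v2*b13 + v3*b12 = (-2)*(-3) - (-2)*(4) + (1)*(-2) = 12
vB = -8*e1 + 7*e2 - 2*e3 + 12*e123


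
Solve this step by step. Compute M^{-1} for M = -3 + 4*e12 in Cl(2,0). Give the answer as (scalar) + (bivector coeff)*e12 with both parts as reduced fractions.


M = -3 + 4*e12, where e12^2 = -1.
Since M commutes with its reverse ~M = a - b*e12, M * ~M = a^2 - b^2*e12^2 = a^2 + b^2.
So M^{-1} = ~M / (a^2 + b^2) = (a - b*e12)/(a^2 + b^2).
a^2 + b^2 = 9 + 16 = 25
Scalar part = -3/25 = -3/25
Bivector coeff = -4/25 = -4/25
M^{-1} = -3/25 - 4/25*e12


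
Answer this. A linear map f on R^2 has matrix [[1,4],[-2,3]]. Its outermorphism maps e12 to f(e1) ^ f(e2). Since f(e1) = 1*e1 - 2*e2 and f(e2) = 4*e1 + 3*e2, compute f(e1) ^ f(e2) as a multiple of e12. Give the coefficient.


The outermorphism of a linear map f sends e1^e2 to f(e1)^f(e2).
f(e1) = 1*e1 - 2*e2
f(e2) = 4*e1 + 3*e2
f(e1) ^ f(e2) = (1*e1 - 2*e2) ^ (4*e1 + 3*e2)
= 1*3*e12 + (-2)*4*e21
= (3 - (-8))*e12
= 11*e12
Coefficient = 11


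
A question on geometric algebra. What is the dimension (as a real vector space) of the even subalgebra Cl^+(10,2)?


Even subalgebra dimension = 2^(n-1)
n = 10 + 2 = 12
2^(12 - 1) = 2^11 = 2048
Verification: sum of C(12,k) for even k = 1 + 66 + 495 + 924 + 495 + 66 + 1 = 2048
Result = 2048


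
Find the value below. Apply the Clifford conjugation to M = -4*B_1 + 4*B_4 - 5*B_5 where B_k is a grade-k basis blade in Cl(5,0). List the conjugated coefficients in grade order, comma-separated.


Clifford conjugate sign for grade k: (-1)^(k(k+1)/2)
Grade 1: (-1)^(1*2/2) = (-1)^1 = -1, coeff -4 -> 4
Grade 4: (-1)^(4*5/2) = (-1)^10 = 1, coeff 4 -> 4
Grade 5: (-1)^(5*6/2) = (-1)^15 = -1, coeff -5 -> 5
Conjugated coefficients: 4, 4, 5


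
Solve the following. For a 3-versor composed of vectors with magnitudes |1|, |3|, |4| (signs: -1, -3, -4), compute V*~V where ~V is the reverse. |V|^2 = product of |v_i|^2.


Each vector v_i has |v_i|^2 = s_i^2
Squared scales: (-1)^2 = 1, (-3)^2 = 9, (-4)^2 = 16
|V|^2 = 1 * 9 * 16
= 144


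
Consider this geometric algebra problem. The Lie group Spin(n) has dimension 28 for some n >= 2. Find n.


dim Spin(n) = dim so(n) = n(n-1)/2.
Solve n(n-1)/2 = 28, i.e. n^2 - n - 56 = 0.
Discriminant = 1 + 8*28 = 225
n = (1 + sqrt(225))/2 = (1 + 15)/2 = 8


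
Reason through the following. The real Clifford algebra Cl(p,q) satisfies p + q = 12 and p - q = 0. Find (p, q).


We need p + q = 12 and p - q = 0.
Adding: 2p = 12 + 0 = 12, so p = 6.
Then q = 12 - 6 = 6.
(p, q) = (6, 6)


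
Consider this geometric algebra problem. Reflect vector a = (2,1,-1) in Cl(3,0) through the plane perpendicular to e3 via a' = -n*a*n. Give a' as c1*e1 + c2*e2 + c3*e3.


Reflection formula: a' = -n*a*n, with n = e3 (unit vector, n^2 = 1).
For reflection through hyperplane perp to e3:
The component along e3 flips sign, others stay.
a = (2, 1, -1)
a' = (2, 1, 1)
a' = 2*e1 + 1*e2 + 1*e3


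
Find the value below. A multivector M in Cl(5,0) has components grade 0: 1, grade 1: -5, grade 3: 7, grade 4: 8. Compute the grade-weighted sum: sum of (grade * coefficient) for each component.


Grade-weighted sum = sum of grade_k * coefficient_k
0*1 = 0
1*(-5) = -5
3*7 = 21
4*8 = 32
Total = 0 + (-5) + 21 + 32 = 48


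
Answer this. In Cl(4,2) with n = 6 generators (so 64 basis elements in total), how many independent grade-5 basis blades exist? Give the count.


Number of grade-k basis blades in Cl(p,q) with n = p + q is C(n, k).
n = 4 + 2 = 6
C(6, 5) = 6! / (5! * 1!)
= 720 / (120 * 1)
= 6


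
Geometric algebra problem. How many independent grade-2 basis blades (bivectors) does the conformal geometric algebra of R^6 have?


The conformal model of R^6 uses Cl(7,1) with m = 6 + 2 = 8 generators.
Number of grade-2 blades = C(m, 2) = C(8, 2)
= 8*7/2 = 28


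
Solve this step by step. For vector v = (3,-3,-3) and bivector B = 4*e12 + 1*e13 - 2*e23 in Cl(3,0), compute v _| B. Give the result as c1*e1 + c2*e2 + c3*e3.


Left contraction v _| B = <vB>_1 (grade-1 part of the geometric product vB).
Using e1_|e12 = e2, e2_|e12 = -e1, e1_|e13 = e3, e3_|e13 = -e1, e2_|e23 = e3, e3_|e23 = -e2:
e1 coeff: -v2*b12 - v3*b13 = -(-3)*(4) - (-3)*(1) = 15
e2 coeff: v1*b12 - v3*b23 = (3)*(4) - (-3)*(-2) = 6
e3 coeff: v1*b13 + v2*b23 = (3)*(1) + (-3)*(-2) = 9
v _| B = 15*e1 + 6*e2 + 9*e3


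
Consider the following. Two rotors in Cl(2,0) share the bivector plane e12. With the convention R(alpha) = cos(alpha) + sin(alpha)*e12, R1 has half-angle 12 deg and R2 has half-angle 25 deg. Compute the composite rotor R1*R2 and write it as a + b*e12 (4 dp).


Same-plane rotors commute and their half-angles add:
R1*R2 = cos(a1 + a2) + sin(a1 + a2)*e12.
a1 + a2 = 12 + 25 = 37 deg
cos(37 deg) = 0.7986
sin(37 deg) = 0.6018
R1*R2 = 0.7986 + 0.6018*e12


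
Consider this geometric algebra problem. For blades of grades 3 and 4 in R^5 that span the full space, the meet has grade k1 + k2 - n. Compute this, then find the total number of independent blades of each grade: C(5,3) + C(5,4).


Meet grade = grade(A) + grade(B) - n
= 3 + 4 - 5 = 2
C(5,3) = 10
C(5,4) = 5
dim_A + dim_B = 10 + 5 = 15


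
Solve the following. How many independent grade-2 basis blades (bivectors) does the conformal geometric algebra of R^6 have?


The conformal model of R^6 uses Cl(7,1) with m = 6 + 2 = 8 generators.
Number of grade-2 blades = C(m, 2) = C(8, 2)
= 8*7/2 = 28


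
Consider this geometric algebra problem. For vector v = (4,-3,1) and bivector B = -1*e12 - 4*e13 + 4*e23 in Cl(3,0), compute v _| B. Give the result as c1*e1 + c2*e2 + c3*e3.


Left contraction v _| B = <vB>_1 (grade-1 part of the geometric product vB).
Using e1_|e12 = e2, e2_|e12 = -e1, e1_|e13 = e3, e3_|e13 = -e1, e2_|e23 = e3, e3_|e23 = -e2:
e1 coeff: -v2*b12 - v3*b13 = -(-3)*(-1) - (1)*(-4) = 1
e2 coeff: v1*b12 - v3*b23 = (4)*(-1) - (1)*(4) = -8
e3 coeff: v1*b13 + v2*b23 = (4)*(-4) + (-3)*(4) = -28
v _| B = 1*e1 - 8*e2 - 28*e3


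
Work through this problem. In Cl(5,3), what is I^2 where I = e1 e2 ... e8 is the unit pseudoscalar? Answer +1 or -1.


The pseudoscalar I = e1...e_n (product of all n generators) of Cl(p,q) satisfies I^2 = (-1)^(q + n(n-1)/2).
p = 5, q = 3, n = p + q = 8
n(n-1)/2 = 8 * 7 / 2 = 28
Exponent = q + n(n-1)/2 = 3 + 28 = 31
I^2 = (-1)^31 = -1


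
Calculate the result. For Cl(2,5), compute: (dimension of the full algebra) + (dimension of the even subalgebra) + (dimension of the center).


n = 2 + 5 = 7
Total dim = 2^7 = 128
Even subalgebra dim = 2^6 = 64
n is odd, so center dim = 2
Sum = 128 + 64 + 2 = 194


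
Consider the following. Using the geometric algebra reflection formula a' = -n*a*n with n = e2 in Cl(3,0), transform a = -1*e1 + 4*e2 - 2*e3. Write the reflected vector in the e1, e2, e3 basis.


Reflection formula: a' = -n*a*n, with n = e2 (unit vector, n^2 = 1).
For reflection through hyperplane perp to e2:
The component along e2 flips sign, others stay.
a = (-1, 4, -2)
a' = (-1, -4, -2)
a' = -1*e1 - 4*e2 - 2*e3


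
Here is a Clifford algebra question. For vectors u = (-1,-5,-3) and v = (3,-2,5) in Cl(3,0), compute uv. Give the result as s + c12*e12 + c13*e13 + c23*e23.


In Cl(3,0): e_i^2 = 1, e_ie_j = -e_je_i for i != j.
Scalar part = u . v = (-1)*3 + (-5)*(-2) + (-3)*5
= -3 + 10 + (-15) = -8
e12 coeff = (-1)*(-2) - (-5)*3 = 2 - (-15) = 17
e13 coeff = (-1)*5 - (-3)*3 = -5 - (-9) = 4
e23 coeff = (-5)*5 - (-3)*(-2) = -25 - 6 = -31
uv = -8 + 17*e12 + 4*e13 - 31*e23


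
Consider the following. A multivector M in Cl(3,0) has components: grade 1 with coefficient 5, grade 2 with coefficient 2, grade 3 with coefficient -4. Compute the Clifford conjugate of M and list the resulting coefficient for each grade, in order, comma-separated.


Clifford conjugate sign for grade k: (-1)^(k(k+1)/2)
Grade 1: (-1)^(1*2/2) = (-1)^1 = -1, coeff 5 -> -5
Grade 2: (-1)^(2*3/2) = (-1)^3 = -1, coeff 2 -> -2
Grade 3: (-1)^(3*4/2) = (-1)^6 = 1, coeff -4 -> -4
Conjugated coefficients: -5, -2, -4


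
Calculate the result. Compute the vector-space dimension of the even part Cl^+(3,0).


Even subalgebra dimension = 2^(n-1)
n = 3 + 0 = 3
2^(3 - 1) = 2^2 = 4
Verification: sum of C(3,k) for even k = 1 + 3 = 4
Result = 4


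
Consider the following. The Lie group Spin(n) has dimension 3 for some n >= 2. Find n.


dim Spin(n) = dim so(n) = n(n-1)/2.
Solve n(n-1)/2 = 3, i.e. n^2 - n - 6 = 0.
Discriminant = 1 + 8*3 = 25
n = (1 + sqrt(25))/2 = (1 + 5)/2 = 3


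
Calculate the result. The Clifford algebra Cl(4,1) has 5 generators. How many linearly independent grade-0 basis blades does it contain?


Number of grade-k basis blades in Cl(p,q) with n = p + q is C(n, k).
n = 4 + 1 = 5
C(5, 0) = 5! / (0! * 5!)
= 120 / (1 * 120)
= 1


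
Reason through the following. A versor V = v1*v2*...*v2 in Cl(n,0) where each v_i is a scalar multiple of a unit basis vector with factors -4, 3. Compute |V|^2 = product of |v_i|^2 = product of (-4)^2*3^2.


Each vector v_i has |v_i|^2 = s_i^2
Squared scales: (-4)^2 = 16, 3^2 = 9
|V|^2 = 16 * 9
= 144


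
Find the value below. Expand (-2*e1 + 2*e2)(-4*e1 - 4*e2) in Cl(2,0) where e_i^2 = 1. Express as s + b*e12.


Expand: (-2*e1 + 2*e2)(-4*e1 - 4*e2)
= (-2)*(-4)*e1e1 + (-2)*(-4)*e1e2 + 2*(-4)*e2e1 + 2*(-4)*e2e2
Using e1^2 = e2^2 = 1, e2e1 = -e1e2:
Scalar part s = (-2)*(-4) + 2*(-4) = 8 + (-8) = 0
Bivector part b = (-2)*(-4) - 2*(-4) = 8 - (-8) = 16
uv = 0 + 16*e12


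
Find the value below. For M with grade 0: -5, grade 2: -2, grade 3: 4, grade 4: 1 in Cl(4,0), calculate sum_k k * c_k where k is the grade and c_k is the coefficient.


Grade-weighted sum = sum of grade_k * coefficient_k
0*(-5) = 0
2*(-2) = -4
3*4 = 12
4*1 = 4
Total = 0 + (-4) + 12 + 4 = 12


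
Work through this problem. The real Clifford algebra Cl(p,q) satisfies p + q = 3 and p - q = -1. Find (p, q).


We need p + q = 3 and p - q = -1.
Adding: 2p = 3 + (-1) = 2, so p = 1.
Then q = 3 - 1 = 2.
(p, q) = (1, 2)


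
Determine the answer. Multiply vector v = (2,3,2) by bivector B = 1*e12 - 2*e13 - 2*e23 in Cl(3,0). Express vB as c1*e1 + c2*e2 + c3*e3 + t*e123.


vB has grade-1 (vector) and grade-3 (trivector) parts: vB = (v _| B) + (v ^ B).
Vector part <vB>_1:
  e1: -v2*b12 - v3*b13 = -(3)*(1) - (2)*(-2) = 1
  e2: v1*b12 - v3*b23 = (2)*(1) - (2)*(-2) = 6
  e3: v1*b13 + v2*b23 = (2)*(-2) + (3)*(-2) = -10
Trivector part <vB>_3:
  e123: v1*b23 - v2*b13 + v3*b12 = (2)*(-2) - (3)*(-2) + (2)*(1) = 4
vB = 1*e1 + 6*e2 - 10*e3 + 4*e123


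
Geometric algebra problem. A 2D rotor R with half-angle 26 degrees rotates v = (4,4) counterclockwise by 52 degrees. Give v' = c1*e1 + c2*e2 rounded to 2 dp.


Rotor R = cos(26deg) - sin(26deg)*e12
Rotation angle theta = 2 * 26 = 52 degrees
v' = R*v*~R rotates v by theta.
cos(52deg) = 0.6157, sin(52deg) = 0.7880
v'_1 = 4*cos(52deg) - 4*sin(52deg)
= 4*0.6157 - 4*0.7880
= -0.69
v'_2 = 4*sin(52deg) + 4*cos(52deg)
= 4*0.7880 + 4*0.6157
= 5.61
v' = -0.69*e1 + 5.61*e2
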